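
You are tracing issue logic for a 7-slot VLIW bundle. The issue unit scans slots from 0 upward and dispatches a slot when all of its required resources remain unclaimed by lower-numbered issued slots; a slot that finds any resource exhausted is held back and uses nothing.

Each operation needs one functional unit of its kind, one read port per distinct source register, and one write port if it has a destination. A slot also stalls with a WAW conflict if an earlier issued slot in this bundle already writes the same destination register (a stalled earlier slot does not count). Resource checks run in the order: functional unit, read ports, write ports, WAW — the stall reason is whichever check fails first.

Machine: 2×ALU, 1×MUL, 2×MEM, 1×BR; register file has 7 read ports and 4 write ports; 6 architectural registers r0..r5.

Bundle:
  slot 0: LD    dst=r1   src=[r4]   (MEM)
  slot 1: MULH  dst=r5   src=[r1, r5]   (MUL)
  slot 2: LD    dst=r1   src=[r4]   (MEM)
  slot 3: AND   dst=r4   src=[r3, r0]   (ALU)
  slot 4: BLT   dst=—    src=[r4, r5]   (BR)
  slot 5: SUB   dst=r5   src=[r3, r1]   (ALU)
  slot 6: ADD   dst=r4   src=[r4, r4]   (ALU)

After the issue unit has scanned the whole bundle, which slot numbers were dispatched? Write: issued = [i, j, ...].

issued = [0, 1, 3, 4]

  0. MEM→r1 ⇒ go  {2A/1Mu/1Ld/1B | 6r 3w}
  1. MUL→r5 ⇒ go  {2A/0Mu/1Ld/1B | 4r 2w}
  2. MEM→r1 ⇒ no(WAW)  {2A/0Mu/1Ld/1B | 4r 2w}
  3. ALU→r4 ⇒ go  {1A/0Mu/1Ld/1B | 2r 1w}
  4. BR ⇒ go  {1A/0Mu/1Ld/0B | 0r 1w}
  5. ALU→r5 ⇒ no(RD_PORT)  {1A/0Mu/1Ld/0B | 0r 1w}
  6. ALU→r4 ⇒ no(RD_PORT)  {1A/0Mu/1Ld/0B | 0r 1w}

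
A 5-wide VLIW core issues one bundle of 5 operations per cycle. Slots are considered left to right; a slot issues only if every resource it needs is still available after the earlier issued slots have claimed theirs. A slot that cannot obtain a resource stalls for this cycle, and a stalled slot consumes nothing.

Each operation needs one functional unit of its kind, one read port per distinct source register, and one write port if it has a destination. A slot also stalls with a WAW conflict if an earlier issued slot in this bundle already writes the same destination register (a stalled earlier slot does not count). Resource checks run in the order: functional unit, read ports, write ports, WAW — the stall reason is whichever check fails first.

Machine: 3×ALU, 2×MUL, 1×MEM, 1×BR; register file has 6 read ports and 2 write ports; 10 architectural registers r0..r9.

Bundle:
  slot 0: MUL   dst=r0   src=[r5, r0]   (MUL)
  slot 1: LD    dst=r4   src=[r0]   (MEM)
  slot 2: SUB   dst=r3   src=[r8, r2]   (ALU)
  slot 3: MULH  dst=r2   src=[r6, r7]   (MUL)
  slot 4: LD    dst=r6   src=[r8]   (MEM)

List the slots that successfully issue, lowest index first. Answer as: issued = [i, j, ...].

[0] MUL needs rd=2 wr=1: ok; after: ALU=3 MUL=1 MEM=1 BR=1, R=4, W=1
[1] MEM needs rd=1 wr=1: ok; after: ALU=3 MUL=1 MEM=0 BR=1, R=3, W=0
[2] ALU needs rd=2 wr=1: WR_PORT; after: ALU=3 MUL=1 MEM=0 BR=1, R=3, W=0
[3] MUL needs rd=2 wr=1: WR_PORT; after: ALU=3 MUL=1 MEM=0 BR=1, R=3, W=0
[4] MEM needs rd=1 wr=1: FU; after: ALU=3 MUL=1 MEM=0 BR=1, R=3, W=0

issued = [0, 1]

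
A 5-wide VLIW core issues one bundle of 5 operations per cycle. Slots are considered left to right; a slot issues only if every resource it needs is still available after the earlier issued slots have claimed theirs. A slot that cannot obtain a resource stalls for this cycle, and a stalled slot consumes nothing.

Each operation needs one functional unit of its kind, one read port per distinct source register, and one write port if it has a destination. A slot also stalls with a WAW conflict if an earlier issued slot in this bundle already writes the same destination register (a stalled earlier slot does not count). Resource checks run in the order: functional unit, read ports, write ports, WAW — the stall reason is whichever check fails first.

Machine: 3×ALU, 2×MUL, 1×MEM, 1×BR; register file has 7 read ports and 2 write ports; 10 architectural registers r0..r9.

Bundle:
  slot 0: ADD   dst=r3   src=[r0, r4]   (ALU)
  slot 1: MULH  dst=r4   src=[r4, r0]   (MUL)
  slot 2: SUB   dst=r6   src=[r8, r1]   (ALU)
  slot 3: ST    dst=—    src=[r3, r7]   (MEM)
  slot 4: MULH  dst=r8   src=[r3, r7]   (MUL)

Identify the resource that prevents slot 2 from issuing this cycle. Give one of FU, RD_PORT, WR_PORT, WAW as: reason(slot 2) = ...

(0) want 1×ALU +2rd +1wr — yes → AL2|MU2|ME1|BR1|rd5|wr1
(1) want 1×MUL +2rd +1wr — yes → AL2|MU1|ME1|BR1|rd3|wr0
(2) want 1×ALU +2rd +1wr — WR_PORT → AL2|MU1|ME1|BR1|rd3|wr0
(3) want 1×MEM +2rd +0wr — yes → AL2|MU1|ME0|BR1|rd1|wr0
(4) want 1×MUL +2rd +1wr — RD_PORT → AL2|MU1|ME0|BR1|rd1|wr0

reason(slot 2) = WR_PORT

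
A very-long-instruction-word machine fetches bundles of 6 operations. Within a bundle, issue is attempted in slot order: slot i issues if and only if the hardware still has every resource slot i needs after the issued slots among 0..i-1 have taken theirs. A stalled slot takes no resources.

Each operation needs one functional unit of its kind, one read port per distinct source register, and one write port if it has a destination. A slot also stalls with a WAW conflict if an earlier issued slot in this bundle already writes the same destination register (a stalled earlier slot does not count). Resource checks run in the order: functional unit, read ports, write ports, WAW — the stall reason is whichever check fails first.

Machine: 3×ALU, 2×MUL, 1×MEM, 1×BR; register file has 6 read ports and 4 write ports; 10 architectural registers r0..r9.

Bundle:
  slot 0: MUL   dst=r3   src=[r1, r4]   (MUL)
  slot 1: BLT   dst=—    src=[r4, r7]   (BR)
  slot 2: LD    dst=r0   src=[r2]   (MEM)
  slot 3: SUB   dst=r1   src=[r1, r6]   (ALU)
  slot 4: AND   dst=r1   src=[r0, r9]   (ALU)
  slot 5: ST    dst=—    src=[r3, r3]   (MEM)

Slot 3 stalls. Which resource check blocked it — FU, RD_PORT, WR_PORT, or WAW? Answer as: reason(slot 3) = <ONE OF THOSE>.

reason(slot 3) = RD_PORT

[0] MUL needs rd=2 wr=1: ok; after: ALU=3 MUL=1 MEM=1 BR=1, R=4, W=3
[1] BR needs rd=2 wr=0: ok; after: ALU=3 MUL=1 MEM=1 BR=0, R=2, W=3
[2] MEM needs rd=1 wr=1: ok; after: ALU=3 MUL=1 MEM=0 BR=0, R=1, W=2
[3] ALU needs rd=2 wr=1: RD_PORT; after: ALU=3 MUL=1 MEM=0 BR=0, R=1, W=2
[4] ALU needs rd=2 wr=1: RD_PORT; after: ALU=3 MUL=1 MEM=0 BR=0, R=1, W=2
[5] MEM needs rd=1 wr=0: FU; after: ALU=3 MUL=1 MEM=0 BR=0, R=1, W=2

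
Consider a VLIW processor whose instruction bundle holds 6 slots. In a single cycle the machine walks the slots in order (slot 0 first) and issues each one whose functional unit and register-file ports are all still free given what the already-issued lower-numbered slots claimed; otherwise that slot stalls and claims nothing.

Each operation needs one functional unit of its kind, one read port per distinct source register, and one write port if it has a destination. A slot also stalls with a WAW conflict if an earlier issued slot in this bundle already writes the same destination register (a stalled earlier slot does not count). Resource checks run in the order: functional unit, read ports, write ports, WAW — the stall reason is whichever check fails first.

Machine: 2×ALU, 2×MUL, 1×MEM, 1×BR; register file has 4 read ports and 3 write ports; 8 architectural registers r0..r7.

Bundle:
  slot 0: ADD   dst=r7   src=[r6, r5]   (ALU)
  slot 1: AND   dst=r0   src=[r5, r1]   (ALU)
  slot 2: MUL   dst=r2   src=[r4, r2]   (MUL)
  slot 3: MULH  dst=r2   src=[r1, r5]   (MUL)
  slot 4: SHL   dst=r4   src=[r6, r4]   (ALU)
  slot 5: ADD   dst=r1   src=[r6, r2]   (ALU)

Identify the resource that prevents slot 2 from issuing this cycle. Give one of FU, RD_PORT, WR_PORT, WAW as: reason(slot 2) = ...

#0 ALU src=r6,r5 dispatched  <A:1 Mu:2 Ld:1 B:1 rd:2 wr:2>
#1 ALU src=r5,r1 dispatched  <A:0 Mu:2 Ld:1 B:1 rd:0 wr:1>
#2 MUL src=r4,r2 held:RD_PORT  <A:0 Mu:2 Ld:1 B:1 rd:0 wr:1>
#3 MUL src=r1,r5 held:RD_PORT  <A:0 Mu:2 Ld:1 B:1 rd:0 wr:1>
#4 ALU src=r6,r4 held:FU  <A:0 Mu:2 Ld:1 B:1 rd:0 wr:1>
#5 ALU src=r6,r2 held:FU  <A:0 Mu:2 Ld:1 B:1 rd:0 wr:1>

reason(slot 2) = RD_PORT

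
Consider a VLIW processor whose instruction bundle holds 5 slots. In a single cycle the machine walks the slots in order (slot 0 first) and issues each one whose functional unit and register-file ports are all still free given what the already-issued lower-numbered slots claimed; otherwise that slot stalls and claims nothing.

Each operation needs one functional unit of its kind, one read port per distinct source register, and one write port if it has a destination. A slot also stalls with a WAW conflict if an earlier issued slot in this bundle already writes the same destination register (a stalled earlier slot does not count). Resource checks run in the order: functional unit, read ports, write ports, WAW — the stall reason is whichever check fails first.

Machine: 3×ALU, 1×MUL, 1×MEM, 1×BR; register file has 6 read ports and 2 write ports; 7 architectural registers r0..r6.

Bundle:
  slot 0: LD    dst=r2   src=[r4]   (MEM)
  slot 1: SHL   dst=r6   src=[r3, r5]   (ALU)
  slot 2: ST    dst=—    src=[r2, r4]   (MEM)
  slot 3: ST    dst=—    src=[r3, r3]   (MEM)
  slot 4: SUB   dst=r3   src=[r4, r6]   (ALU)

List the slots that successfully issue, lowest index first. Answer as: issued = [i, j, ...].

issued = [0, 1]

slot 0 (MEM): ISSUE — free A3,Mu1,Ld0,B1 rp5 wp1
slot 1 (ALU): ISSUE — free A2,Mu1,Ld0,B1 rp3 wp0
slot 2 (MEM): stall FU — free A2,Mu1,Ld0,B1 rp3 wp0
slot 3 (MEM): stall FU — free A2,Mu1,Ld0,B1 rp3 wp0
slot 4 (ALU): stall WR_PORT — free A2,Mu1,Ld0,B1 rp3 wp0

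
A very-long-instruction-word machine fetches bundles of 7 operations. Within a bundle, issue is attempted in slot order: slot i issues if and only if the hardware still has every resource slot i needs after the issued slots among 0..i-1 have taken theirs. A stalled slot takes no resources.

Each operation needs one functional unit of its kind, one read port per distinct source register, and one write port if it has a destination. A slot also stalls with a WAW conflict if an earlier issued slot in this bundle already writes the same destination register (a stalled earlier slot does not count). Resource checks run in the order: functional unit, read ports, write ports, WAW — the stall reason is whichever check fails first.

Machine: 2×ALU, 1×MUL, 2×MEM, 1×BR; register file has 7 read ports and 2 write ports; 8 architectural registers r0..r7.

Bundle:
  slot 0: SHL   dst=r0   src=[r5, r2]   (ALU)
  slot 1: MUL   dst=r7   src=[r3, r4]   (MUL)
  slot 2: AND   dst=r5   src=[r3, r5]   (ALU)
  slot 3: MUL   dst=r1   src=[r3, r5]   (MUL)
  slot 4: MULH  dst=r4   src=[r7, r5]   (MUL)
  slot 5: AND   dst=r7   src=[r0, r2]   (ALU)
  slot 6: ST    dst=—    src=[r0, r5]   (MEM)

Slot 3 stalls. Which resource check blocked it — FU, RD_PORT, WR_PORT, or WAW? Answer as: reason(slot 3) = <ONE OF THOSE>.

#0 ALU src=r5,r2 dispatched  <A:1 Mu:1 Ld:2 B:1 rd:5 wr:1>
#1 MUL src=r3,r4 dispatched  <A:1 Mu:0 Ld:2 B:1 rd:3 wr:0>
#2 ALU src=r3,r5 held:WR_PORT  <A:1 Mu:0 Ld:2 B:1 rd:3 wr:0>
#3 MUL src=r3,r5 held:FU  <A:1 Mu:0 Ld:2 B:1 rd:3 wr:0>
#4 MUL src=r7,r5 held:FU  <A:1 Mu:0 Ld:2 B:1 rd:3 wr:0>
#5 ALU src=r0,r2 held:WR_PORT  <A:1 Mu:0 Ld:2 B:1 rd:3 wr:0>
#6 MEM src=r0,r5 dispatched  <A:1 Mu:0 Ld:1 B:1 rd:1 wr:0>

reason(slot 3) = FU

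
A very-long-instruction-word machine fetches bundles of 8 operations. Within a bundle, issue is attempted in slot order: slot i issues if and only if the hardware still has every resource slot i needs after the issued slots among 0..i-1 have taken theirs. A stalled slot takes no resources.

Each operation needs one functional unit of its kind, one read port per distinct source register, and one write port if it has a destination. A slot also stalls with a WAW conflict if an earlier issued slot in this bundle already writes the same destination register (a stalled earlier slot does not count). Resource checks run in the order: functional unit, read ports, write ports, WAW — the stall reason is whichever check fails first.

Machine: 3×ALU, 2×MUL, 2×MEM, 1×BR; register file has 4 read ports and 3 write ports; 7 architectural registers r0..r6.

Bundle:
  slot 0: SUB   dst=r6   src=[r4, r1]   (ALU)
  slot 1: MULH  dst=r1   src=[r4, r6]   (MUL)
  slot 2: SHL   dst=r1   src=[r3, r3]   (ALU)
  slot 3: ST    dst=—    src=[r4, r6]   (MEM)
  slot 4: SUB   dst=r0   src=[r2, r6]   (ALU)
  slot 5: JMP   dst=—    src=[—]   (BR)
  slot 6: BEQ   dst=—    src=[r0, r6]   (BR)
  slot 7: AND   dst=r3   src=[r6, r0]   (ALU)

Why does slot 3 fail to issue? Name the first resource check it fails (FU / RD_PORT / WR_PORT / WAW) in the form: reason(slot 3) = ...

  0. ALU→r6 ⇒ go  {2A/2Mu/2Ld/1B | 2r 2w}
  1. MUL→r1 ⇒ go  {2A/1Mu/2Ld/1B | 0r 1w}
  2. ALU→r1 ⇒ no(RD_PORT)  {2A/1Mu/2Ld/1B | 0r 1w}
  3. MEM ⇒ no(RD_PORT)  {2A/1Mu/2Ld/1B | 0r 1w}
  4. ALU→r0 ⇒ no(RD_PORT)  {2A/1Mu/2Ld/1B | 0r 1w}
  5. BR ⇒ go  {2A/1Mu/2Ld/0B | 0r 1w}
  6. BR ⇒ no(FU)  {2A/1Mu/2Ld/0B | 0r 1w}
  7. ALU→r3 ⇒ no(RD_PORT)  {2A/1Mu/2Ld/0B | 0r 1w}

reason(slot 3) = RD_PORT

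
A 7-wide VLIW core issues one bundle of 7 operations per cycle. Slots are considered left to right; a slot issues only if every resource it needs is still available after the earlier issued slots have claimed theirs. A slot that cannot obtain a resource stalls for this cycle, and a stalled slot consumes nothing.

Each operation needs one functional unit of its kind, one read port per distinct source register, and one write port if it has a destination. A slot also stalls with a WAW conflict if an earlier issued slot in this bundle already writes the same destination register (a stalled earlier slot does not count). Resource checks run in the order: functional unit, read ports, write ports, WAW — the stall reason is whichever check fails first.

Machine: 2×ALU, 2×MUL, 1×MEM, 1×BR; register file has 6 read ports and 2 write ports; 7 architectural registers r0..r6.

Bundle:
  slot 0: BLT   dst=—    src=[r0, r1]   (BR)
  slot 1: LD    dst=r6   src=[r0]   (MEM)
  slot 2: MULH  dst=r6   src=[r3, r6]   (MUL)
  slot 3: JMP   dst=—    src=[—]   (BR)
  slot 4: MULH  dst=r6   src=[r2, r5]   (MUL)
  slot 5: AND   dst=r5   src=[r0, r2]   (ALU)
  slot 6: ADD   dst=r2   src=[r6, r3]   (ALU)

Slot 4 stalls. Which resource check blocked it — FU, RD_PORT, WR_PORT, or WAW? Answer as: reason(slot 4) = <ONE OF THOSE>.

(0) want 1×BR +2rd +0wr — yes → AL2|MU2|ME1|BR0|rd4|wr2
(1) want 1×MEM +1rd +1wr — yes → AL2|MU2|ME0|BR0|rd3|wr1
(2) want 1×MUL +2rd +1wr — WAW → AL2|MU2|ME0|BR0|rd3|wr1
(3) want 1×BR +0rd +0wr — FU → AL2|MU2|ME0|BR0|rd3|wr1
(4) want 1×MUL +2rd +1wr — WAW → AL2|MU2|ME0|BR0|rd3|wr1
(5) want 1×ALU +2rd +1wr — yes → AL1|MU2|ME0|BR0|rd1|wr0
(6) want 1×ALU +2rd +1wr — RD_PORT → AL1|MU2|ME0|BR0|rd1|wr0

reason(slot 4) = WAW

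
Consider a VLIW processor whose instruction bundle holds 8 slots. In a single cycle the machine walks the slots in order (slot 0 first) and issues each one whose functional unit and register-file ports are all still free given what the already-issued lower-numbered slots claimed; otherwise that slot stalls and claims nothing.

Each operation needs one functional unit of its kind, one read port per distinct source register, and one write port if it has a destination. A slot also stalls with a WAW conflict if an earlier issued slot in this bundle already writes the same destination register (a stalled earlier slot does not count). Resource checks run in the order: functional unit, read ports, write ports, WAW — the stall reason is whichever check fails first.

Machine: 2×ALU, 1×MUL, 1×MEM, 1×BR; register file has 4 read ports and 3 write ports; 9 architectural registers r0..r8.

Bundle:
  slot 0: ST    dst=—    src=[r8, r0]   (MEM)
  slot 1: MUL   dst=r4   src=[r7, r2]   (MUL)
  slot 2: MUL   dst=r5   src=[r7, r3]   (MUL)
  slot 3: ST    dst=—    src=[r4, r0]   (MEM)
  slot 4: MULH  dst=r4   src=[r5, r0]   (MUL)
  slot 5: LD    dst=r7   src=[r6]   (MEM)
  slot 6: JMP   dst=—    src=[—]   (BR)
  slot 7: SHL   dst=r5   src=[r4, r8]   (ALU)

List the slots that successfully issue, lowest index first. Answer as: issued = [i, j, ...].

issued = [0, 1, 6]

(0) want 1×MEM +2rd +0wr — yes → AL2|MU1|ME0|BR1|rd2|wr3
(1) want 1×MUL +2rd +1wr — yes → AL2|MU0|ME0|BR1|rd0|wr2
(2) want 1×MUL +2rd +1wr — FU → AL2|MU0|ME0|BR1|rd0|wr2
(3) want 1×MEM +2rd +0wr — FU → AL2|MU0|ME0|BR1|rd0|wr2
(4) want 1×MUL +2rd +1wr — FU → AL2|MU0|ME0|BR1|rd0|wr2
(5) want 1×MEM +1rd +1wr — FU → AL2|MU0|ME0|BR1|rd0|wr2
(6) want 1×BR +0rd +0wr — yes → AL2|MU0|ME0|BR0|rd0|wr2
(7) want 1×ALU +2rd +1wr — RD_PORT → AL2|MU0|ME0|BR0|rd0|wr2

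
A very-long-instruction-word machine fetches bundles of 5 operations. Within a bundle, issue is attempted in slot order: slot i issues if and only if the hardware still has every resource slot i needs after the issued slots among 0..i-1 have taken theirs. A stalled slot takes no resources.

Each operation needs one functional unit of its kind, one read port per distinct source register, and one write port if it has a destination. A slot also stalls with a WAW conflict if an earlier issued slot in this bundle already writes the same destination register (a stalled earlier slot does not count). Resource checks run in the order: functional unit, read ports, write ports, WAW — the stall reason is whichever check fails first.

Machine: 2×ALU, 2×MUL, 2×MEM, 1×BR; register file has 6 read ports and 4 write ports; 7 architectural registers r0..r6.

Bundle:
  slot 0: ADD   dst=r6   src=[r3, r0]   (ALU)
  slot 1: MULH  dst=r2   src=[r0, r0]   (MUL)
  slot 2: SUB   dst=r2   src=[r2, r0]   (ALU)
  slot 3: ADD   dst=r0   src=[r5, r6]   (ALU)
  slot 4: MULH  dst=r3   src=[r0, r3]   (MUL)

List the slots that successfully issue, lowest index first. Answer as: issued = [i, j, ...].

(0) want 1×ALU +2rd +1wr — yes → AL1|MU2|ME2|BR1|rd4|wr3
(1) want 1×MUL +1rd +1wr — yes → AL1|MU1|ME2|BR1|rd3|wr2
(2) want 1×ALU +2rd +1wr — WAW → AL1|MU1|ME2|BR1|rd3|wr2
(3) want 1×ALU +2rd +1wr — yes → AL0|MU1|ME2|BR1|rd1|wr1
(4) want 1×MUL +2rd +1wr — RD_PORT → AL0|MU1|ME2|BR1|rd1|wr1

issued = [0, 1, 3]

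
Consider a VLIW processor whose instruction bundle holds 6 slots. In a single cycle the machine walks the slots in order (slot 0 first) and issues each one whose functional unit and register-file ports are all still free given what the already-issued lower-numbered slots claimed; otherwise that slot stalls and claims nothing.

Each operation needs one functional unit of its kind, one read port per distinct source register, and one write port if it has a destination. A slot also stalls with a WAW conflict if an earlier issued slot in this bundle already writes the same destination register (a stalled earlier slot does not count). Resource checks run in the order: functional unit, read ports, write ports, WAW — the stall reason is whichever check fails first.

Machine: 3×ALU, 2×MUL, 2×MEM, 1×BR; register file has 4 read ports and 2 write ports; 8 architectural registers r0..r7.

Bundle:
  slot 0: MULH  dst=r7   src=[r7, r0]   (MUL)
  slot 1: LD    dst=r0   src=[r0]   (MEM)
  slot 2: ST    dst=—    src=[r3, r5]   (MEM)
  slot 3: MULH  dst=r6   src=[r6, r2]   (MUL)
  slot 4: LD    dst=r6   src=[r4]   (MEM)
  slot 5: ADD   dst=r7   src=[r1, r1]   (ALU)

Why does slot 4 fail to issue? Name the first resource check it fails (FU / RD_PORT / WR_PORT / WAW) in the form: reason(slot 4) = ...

slot 0 (MUL): ISSUE — free A3,Mu1,Ld2,B1 rp2 wp1
slot 1 (MEM): ISSUE — free A3,Mu1,Ld1,B1 rp1 wp0
slot 2 (MEM): stall RD_PORT — free A3,Mu1,Ld1,B1 rp1 wp0
slot 3 (MUL): stall RD_PORT — free A3,Mu1,Ld1,B1 rp1 wp0
slot 4 (MEM): stall WR_PORT — free A3,Mu1,Ld1,B1 rp1 wp0
slot 5 (ALU): stall WR_PORT — free A3,Mu1,Ld1,B1 rp1 wp0

reason(slot 4) = WR_PORT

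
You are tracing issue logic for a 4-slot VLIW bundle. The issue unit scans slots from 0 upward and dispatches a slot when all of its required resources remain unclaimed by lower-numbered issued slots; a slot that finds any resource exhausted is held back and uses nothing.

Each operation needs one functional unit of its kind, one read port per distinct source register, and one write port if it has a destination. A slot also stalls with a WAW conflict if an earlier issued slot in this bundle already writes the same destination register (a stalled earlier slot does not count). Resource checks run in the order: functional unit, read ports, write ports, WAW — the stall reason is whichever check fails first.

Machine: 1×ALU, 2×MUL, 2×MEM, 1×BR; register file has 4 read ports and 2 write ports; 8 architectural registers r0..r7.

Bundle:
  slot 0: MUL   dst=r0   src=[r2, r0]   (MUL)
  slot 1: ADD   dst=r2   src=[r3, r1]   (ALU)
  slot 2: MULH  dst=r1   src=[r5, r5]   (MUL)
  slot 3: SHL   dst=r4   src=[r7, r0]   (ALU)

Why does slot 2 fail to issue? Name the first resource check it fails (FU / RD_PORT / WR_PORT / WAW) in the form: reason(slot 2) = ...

reason(slot 2) = RD_PORT

  0. MUL→r0 ⇒ go  {1A/1Mu/2Ld/1B | 2r 1w}
  1. ALU→r2 ⇒ go  {0A/1Mu/2Ld/1B | 0r 0w}
  2. MUL→r1 ⇒ no(RD_PORT)  {0A/1Mu/2Ld/1B | 0r 0w}
  3. ALU→r4 ⇒ no(FU)  {0A/1Mu/2Ld/1B | 0r 0w}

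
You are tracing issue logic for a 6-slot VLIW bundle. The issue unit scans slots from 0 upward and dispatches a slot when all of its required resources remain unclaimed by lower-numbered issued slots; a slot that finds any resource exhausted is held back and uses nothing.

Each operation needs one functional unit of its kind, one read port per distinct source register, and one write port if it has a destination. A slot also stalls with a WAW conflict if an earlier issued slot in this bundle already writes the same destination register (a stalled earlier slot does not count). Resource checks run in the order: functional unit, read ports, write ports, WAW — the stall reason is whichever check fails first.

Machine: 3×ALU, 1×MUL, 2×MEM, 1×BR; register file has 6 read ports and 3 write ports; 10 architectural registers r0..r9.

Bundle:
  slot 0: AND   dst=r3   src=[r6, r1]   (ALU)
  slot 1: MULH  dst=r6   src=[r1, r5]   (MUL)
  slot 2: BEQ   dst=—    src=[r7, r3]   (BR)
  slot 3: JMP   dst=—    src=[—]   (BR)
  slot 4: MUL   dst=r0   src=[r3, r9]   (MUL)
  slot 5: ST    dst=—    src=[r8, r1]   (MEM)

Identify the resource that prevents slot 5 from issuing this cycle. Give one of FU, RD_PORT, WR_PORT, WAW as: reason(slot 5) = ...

  0. ALU→r3 ⇒ go  {2A/1Mu/2Ld/1B | 4r 2w}
  1. MUL→r6 ⇒ go  {2A/0Mu/2Ld/1B | 2r 1w}
  2. BR ⇒ go  {2A/0Mu/2Ld/0B | 0r 1w}
  3. BR ⇒ no(FU)  {2A/0Mu/2Ld/0B | 0r 1w}
  4. MUL→r0 ⇒ no(FU)  {2A/0Mu/2Ld/0B | 0r 1w}
  5. MEM ⇒ no(RD_PORT)  {2A/0Mu/2Ld/0B | 0r 1w}

reason(slot 5) = RD_PORT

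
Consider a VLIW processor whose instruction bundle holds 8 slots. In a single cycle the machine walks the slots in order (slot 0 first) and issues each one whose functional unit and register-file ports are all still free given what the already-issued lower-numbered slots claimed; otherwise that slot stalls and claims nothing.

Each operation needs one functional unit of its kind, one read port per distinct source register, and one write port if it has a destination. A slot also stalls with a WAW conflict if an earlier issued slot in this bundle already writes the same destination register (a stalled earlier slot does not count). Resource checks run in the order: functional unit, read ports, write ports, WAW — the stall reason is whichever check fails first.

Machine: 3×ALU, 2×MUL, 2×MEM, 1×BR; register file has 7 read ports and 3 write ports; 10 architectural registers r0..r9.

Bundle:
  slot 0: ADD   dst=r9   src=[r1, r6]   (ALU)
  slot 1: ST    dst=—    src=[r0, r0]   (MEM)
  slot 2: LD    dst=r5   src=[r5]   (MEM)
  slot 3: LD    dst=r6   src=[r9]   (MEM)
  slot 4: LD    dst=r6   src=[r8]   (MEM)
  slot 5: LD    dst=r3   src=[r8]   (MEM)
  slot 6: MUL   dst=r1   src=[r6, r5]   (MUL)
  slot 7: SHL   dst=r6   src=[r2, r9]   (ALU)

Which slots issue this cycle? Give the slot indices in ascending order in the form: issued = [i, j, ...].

[0] ALU needs rd=2 wr=1: ok; after: ALU=2 MUL=2 MEM=2 BR=1, R=5, W=2
[1] MEM needs rd=1 wr=0: ok; after: ALU=2 MUL=2 MEM=1 BR=1, R=4, W=2
[2] MEM needs rd=1 wr=1: ok; after: ALU=2 MUL=2 MEM=0 BR=1, R=3, W=1
[3] MEM needs rd=1 wr=1: FU; after: ALU=2 MUL=2 MEM=0 BR=1, R=3, W=1
[4] MEM needs rd=1 wr=1: FU; after: ALU=2 MUL=2 MEM=0 BR=1, R=3, W=1
[5] MEM needs rd=1 wr=1: FU; after: ALU=2 MUL=2 MEM=0 BR=1, R=3, W=1
[6] MUL needs rd=2 wr=1: ok; after: ALU=2 MUL=1 MEM=0 BR=1, R=1, W=0
[7] ALU needs rd=2 wr=1: RD_PORT; after: ALU=2 MUL=1 MEM=0 BR=1, R=1, W=0

issued = [0, 1, 2, 6]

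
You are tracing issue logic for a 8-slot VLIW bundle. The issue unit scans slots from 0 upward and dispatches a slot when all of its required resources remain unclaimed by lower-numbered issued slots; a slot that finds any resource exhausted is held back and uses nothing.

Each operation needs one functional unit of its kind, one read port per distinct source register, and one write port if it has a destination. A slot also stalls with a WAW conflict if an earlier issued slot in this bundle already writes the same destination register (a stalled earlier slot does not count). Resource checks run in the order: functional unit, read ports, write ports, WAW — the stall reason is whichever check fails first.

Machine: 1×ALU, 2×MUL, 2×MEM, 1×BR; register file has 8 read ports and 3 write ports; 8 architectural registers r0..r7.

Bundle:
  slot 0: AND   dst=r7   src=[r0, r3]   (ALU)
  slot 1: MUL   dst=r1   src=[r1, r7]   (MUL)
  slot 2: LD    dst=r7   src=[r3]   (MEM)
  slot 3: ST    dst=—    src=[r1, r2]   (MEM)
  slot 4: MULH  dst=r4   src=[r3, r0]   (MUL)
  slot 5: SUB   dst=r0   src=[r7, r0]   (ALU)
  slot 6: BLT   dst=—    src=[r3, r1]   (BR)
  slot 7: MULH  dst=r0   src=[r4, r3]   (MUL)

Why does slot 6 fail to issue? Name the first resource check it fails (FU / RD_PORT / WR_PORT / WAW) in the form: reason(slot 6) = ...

(0) want 1×ALU +2rd +1wr — yes → AL0|MU2|ME2|BR1|rd6|wr2
(1) want 1×MUL +2rd +1wr — yes → AL0|MU1|ME2|BR1|rd4|wr1
(2) want 1×MEM +1rd +1wr — WAW → AL0|MU1|ME2|BR1|rd4|wr1
(3) want 1×MEM +2rd +0wr — yes → AL0|MU1|ME1|BR1|rd2|wr1
(4) want 1×MUL +2rd +1wr — yes → AL0|MU0|ME1|BR1|rd0|wr0
(5) want 1×ALU +2rd +1wr — FU → AL0|MU0|ME1|BR1|rd0|wr0
(6) want 1×BR +2rd +0wr — RD_PORT → AL0|MU0|ME1|BR1|rd0|wr0
(7) want 1×MUL +2rd +1wr — FU → AL0|MU0|ME1|BR1|rd0|wr0

reason(slot 6) = RD_PORT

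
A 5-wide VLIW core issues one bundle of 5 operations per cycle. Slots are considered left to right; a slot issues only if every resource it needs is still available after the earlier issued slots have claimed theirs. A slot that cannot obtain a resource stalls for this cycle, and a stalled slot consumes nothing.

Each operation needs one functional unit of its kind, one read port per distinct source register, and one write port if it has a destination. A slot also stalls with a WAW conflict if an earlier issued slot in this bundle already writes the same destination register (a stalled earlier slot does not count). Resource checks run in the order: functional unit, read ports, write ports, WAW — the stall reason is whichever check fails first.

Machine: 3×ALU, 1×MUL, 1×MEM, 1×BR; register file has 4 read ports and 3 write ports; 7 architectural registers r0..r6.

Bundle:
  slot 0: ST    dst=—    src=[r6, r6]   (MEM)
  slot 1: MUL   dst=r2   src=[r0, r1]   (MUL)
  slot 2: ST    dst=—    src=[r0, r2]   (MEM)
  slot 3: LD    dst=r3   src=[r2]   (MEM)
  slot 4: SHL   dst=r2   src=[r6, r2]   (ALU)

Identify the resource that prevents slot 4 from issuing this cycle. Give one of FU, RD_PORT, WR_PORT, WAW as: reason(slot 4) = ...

reason(slot 4) = RD_PORT

(0) want 1×MEM +1rd +0wr — yes → AL3|MU1|ME0|BR1|rd3|wr3
(1) want 1×MUL +2rd +1wr — yes → AL3|MU0|ME0|BR1|rd1|wr2
(2) want 1×MEM +2rd +0wr — FU → AL3|MU0|ME0|BR1|rd1|wr2
(3) want 1×MEM +1rd +1wr — FU → AL3|MU0|ME0|BR1|rd1|wr2
(4) want 1×ALU +2rd +1wr — RD_PORT → AL3|MU0|ME0|BR1|rd1|wr2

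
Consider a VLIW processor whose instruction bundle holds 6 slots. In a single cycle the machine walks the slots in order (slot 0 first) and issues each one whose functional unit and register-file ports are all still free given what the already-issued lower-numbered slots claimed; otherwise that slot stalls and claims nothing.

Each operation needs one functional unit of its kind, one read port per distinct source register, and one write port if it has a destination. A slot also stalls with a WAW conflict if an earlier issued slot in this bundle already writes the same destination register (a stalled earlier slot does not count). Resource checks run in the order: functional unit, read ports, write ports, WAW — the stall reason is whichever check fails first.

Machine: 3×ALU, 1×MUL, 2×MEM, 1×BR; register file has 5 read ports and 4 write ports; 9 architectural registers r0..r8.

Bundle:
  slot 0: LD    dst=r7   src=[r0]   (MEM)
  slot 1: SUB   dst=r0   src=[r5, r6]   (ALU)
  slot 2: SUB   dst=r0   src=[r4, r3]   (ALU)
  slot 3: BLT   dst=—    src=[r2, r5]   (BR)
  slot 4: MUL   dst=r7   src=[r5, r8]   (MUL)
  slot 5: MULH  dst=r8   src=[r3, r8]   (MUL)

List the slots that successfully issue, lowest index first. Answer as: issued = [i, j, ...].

[0] MEM needs rd=1 wr=1: ok; after: ALU=3 MUL=1 MEM=1 BR=1, R=4, W=3
[1] ALU needs rd=2 wr=1: ok; after: ALU=2 MUL=1 MEM=1 BR=1, R=2, W=2
[2] ALU needs rd=2 wr=1: WAW; after: ALU=2 MUL=1 MEM=1 BR=1, R=2, W=2
[3] BR needs rd=2 wr=0: ok; after: ALU=2 MUL=1 MEM=1 BR=0, R=0, W=2
[4] MUL needs rd=2 wr=1: RD_PORT; after: ALU=2 MUL=1 MEM=1 BR=0, R=0, W=2
[5] MUL needs rd=2 wr=1: RD_PORT; after: ALU=2 MUL=1 MEM=1 BR=0, R=0, W=2

issued = [0, 1, 3]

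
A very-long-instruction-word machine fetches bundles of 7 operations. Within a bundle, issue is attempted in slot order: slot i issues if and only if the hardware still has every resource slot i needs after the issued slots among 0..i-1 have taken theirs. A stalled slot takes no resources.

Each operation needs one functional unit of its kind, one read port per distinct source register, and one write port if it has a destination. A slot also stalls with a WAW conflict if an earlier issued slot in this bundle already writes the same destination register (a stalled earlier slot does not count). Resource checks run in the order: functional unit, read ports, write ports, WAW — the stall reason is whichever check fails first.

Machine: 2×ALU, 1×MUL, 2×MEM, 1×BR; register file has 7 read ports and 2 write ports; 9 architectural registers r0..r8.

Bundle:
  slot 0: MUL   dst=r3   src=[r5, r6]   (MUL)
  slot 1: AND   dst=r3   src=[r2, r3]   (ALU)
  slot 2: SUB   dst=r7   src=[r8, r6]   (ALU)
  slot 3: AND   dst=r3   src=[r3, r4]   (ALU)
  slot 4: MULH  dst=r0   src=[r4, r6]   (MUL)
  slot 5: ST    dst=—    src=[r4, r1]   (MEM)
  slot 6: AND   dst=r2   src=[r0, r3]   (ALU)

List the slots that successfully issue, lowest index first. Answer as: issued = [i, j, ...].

  0. MUL→r3 ⇒ go  {2A/0Mu/2Ld/1B | 5r 1w}
  1. ALU→r3 ⇒ no(WAW)  {2A/0Mu/2Ld/1B | 5r 1w}
  2. ALU→r7 ⇒ go  {1A/0Mu/2Ld/1B | 3r 0w}
  3. ALU→r3 ⇒ no(WR_PORT)  {1A/0Mu/2Ld/1B | 3r 0w}
  4. MUL→r0 ⇒ no(FU)  {1A/0Mu/2Ld/1B | 3r 0w}
  5. MEM ⇒ go  {1A/0Mu/1Ld/1B | 1r 0w}
  6. ALU→r2 ⇒ no(RD_PORT)  {1A/0Mu/1Ld/1B | 1r 0w}

issued = [0, 2, 5]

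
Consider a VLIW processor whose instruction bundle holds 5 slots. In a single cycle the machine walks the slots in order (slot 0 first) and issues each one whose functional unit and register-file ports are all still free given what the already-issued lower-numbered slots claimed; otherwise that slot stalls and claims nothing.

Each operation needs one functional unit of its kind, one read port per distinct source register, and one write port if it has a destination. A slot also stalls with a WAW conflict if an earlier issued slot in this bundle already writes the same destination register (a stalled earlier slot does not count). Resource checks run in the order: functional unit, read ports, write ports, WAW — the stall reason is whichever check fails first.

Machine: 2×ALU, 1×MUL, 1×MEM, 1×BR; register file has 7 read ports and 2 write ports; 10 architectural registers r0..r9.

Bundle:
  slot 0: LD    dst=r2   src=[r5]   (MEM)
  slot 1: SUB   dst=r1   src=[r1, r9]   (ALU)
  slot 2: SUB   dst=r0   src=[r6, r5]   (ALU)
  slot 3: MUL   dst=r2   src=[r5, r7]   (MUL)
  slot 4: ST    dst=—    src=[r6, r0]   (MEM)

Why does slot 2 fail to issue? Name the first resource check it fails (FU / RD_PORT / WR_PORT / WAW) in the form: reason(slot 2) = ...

reason(slot 2) = WR_PORT

#0 MEM src=r5 dispatched  <A:2 Mu:1 Ld:0 B:1 rd:6 wr:1>
#1 ALU src=r1,r9 dispatched  <A:1 Mu:1 Ld:0 B:1 rd:4 wr:0>
#2 ALU src=r6,r5 held:WR_PORT  <A:1 Mu:1 Ld:0 B:1 rd:4 wr:0>
#3 MUL src=r5,r7 held:WR_PORT  <A:1 Mu:1 Ld:0 B:1 rd:4 wr:0>
#4 MEM src=r6,r0 held:FU  <A:1 Mu:1 Ld:0 B:1 rd:4 wr:0>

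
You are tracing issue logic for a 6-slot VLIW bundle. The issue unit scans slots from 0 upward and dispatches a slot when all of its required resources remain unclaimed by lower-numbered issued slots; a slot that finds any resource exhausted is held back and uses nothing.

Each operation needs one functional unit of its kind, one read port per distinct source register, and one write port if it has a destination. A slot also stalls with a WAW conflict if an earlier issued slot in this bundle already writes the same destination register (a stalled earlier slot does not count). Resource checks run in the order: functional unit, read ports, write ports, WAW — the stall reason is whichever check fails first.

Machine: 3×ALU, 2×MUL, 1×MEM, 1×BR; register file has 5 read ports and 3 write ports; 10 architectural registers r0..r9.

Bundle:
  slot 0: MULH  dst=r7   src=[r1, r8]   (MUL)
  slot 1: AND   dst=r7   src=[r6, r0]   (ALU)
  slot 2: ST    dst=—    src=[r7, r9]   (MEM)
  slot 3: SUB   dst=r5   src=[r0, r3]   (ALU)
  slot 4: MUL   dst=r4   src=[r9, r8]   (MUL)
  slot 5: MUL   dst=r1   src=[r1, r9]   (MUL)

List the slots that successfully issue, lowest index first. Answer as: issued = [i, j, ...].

issued = [0, 2]

#0 MUL src=r1,r8 dispatched  <A:3 Mu:1 Ld:1 B:1 rd:3 wr:2>
#1 ALU src=r6,r0 held:WAW  <A:3 Mu:1 Ld:1 B:1 rd:3 wr:2>
#2 MEM src=r7,r9 dispatched  <A:3 Mu:1 Ld:0 B:1 rd:1 wr:2>
#3 ALU src=r0,r3 held:RD_PORT  <A:3 Mu:1 Ld:0 B:1 rd:1 wr:2>
#4 MUL src=r9,r8 held:RD_PORT  <A:3 Mu:1 Ld:0 B:1 rd:1 wr:2>
#5 MUL src=r1,r9 held:RD_PORT  <A:3 Mu:1 Ld:0 B:1 rd:1 wr:2>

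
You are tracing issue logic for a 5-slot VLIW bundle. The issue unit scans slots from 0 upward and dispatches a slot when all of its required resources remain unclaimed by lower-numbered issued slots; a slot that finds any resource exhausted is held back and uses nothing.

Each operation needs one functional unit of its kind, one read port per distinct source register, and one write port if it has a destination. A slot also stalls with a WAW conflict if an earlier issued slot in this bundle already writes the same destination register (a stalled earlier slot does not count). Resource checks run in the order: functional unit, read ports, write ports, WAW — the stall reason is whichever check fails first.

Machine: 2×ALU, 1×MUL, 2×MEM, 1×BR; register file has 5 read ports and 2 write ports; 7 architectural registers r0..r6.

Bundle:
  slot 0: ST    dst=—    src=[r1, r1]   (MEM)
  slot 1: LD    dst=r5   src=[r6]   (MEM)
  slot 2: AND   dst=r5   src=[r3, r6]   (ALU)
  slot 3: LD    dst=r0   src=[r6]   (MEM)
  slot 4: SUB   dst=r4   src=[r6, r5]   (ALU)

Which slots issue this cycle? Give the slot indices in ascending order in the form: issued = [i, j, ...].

#0 MEM src=r1,r1 dispatched  <A:2 Mu:1 Ld:1 B:1 rd:4 wr:2>
#1 MEM src=r6 dispatched  <A:2 Mu:1 Ld:0 B:1 rd:3 wr:1>
#2 ALU src=r3,r6 held:WAW  <A:2 Mu:1 Ld:0 B:1 rd:3 wr:1>
#3 MEM src=r6 held:FU  <A:2 Mu:1 Ld:0 B:1 rd:3 wr:1>
#4 ALU src=r6,r5 dispatched  <A:1 Mu:1 Ld:0 B:1 rd:1 wr:0>

issued = [0, 1, 4]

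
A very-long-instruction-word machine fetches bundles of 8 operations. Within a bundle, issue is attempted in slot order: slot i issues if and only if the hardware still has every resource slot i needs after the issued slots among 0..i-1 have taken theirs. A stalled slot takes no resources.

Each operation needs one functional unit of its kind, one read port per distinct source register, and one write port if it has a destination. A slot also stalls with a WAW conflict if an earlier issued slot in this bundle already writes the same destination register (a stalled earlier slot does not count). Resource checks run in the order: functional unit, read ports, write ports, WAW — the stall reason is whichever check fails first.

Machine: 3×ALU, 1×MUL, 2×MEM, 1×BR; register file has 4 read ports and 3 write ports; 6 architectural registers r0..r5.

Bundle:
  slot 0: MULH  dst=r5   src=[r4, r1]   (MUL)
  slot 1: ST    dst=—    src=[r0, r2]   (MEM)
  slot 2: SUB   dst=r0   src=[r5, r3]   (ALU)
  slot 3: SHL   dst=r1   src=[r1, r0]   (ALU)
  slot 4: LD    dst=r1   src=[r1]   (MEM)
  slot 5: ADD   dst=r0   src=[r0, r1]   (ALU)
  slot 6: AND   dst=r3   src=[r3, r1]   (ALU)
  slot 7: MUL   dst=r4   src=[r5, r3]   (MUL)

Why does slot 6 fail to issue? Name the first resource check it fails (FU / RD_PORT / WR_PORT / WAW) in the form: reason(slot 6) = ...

[0] MUL needs rd=2 wr=1: ok; after: ALU=3 MUL=0 MEM=2 BR=1, R=2, W=2
[1] MEM needs rd=2 wr=0: ok; after: ALU=3 MUL=0 MEM=1 BR=1, R=0, W=2
[2] ALU needs rd=2 wr=1: RD_PORT; after: ALU=3 MUL=0 MEM=1 BR=1, R=0, W=2
[3] ALU needs rd=2 wr=1: RD_PORT; after: ALU=3 MUL=0 MEM=1 BR=1, R=0, W=2
[4] MEM needs rd=1 wr=1: RD_PORT; after: ALU=3 MUL=0 MEM=1 BR=1, R=0, W=2
[5] ALU needs rd=2 wr=1: RD_PORT; after: ALU=3 MUL=0 MEM=1 BR=1, R=0, W=2
[6] ALU needs rd=2 wr=1: RD_PORT; after: ALU=3 MUL=0 MEM=1 BR=1, R=0, W=2
[7] MUL needs rd=2 wr=1: FU; after: ALU=3 MUL=0 MEM=1 BR=1, R=0, W=2

reason(slot 6) = RD_PORT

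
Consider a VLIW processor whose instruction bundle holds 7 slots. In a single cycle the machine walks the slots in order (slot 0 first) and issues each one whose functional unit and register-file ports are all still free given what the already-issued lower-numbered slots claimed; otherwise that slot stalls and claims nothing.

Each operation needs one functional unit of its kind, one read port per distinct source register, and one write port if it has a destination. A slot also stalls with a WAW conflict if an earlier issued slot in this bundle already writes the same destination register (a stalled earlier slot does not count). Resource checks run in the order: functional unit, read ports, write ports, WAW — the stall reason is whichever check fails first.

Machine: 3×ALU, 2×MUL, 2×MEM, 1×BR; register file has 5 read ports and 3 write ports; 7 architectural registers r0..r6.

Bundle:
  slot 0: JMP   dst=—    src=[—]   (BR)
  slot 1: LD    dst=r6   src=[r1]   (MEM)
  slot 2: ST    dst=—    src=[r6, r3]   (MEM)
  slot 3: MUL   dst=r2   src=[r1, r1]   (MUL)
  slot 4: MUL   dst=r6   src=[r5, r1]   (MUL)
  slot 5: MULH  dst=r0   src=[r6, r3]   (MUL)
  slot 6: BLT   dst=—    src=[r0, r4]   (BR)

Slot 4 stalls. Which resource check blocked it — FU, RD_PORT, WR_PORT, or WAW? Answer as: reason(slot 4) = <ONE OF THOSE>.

  0. BR ⇒ go  {3A/2Mu/2Ld/0B | 5r 3w}
  1. MEM→r6 ⇒ go  {3A/2Mu/1Ld/0B | 4r 2w}
  2. MEM ⇒ go  {3A/2Mu/0Ld/0B | 2r 2w}
  3. MUL→r2 ⇒ go  {3A/1Mu/0Ld/0B | 1r 1w}
  4. MUL→r6 ⇒ no(RD_PORT)  {3A/1Mu/0Ld/0B | 1r 1w}
  5. MUL→r0 ⇒ no(RD_PORT)  {3A/1Mu/0Ld/0B | 1r 1w}
  6. BR ⇒ no(FU)  {3A/1Mu/0Ld/0B | 1r 1w}

reason(slot 4) = RD_PORT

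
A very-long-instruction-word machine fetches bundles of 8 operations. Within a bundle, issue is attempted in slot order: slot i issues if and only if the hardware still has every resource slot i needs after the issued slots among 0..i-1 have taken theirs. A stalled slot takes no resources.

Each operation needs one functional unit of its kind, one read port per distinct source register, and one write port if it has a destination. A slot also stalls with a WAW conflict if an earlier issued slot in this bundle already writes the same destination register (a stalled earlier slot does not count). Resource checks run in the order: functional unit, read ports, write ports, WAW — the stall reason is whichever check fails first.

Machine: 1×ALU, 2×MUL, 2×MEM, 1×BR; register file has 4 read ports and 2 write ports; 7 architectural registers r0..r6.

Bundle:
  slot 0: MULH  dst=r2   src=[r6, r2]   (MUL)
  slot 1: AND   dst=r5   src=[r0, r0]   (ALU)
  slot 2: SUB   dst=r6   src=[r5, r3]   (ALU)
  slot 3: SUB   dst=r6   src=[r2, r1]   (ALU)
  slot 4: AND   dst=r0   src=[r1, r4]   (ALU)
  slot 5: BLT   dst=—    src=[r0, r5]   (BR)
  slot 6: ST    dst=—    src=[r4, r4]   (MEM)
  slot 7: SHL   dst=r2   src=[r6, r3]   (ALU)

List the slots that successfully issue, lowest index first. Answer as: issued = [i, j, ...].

  0. MUL→r2 ⇒ go  {1A/1Mu/2Ld/1B | 2r 1w}
  1. ALU→r5 ⇒ go  {0A/1Mu/2Ld/1B | 1r 0w}
  2. ALU→r6 ⇒ no(FU)  {0A/1Mu/2Ld/1B | 1r 0w}
  3. ALU→r6 ⇒ no(FU)  {0A/1Mu/2Ld/1B | 1r 0w}
  4. ALU→r0 ⇒ no(FU)  {0A/1Mu/2Ld/1B | 1r 0w}
  5. BR ⇒ no(RD_PORT)  {0A/1Mu/2Ld/1B | 1r 0w}
  6. MEM ⇒ go  {0A/1Mu/1Ld/1B | 0r 0w}
  7. ALU→r2 ⇒ no(FU)  {0A/1Mu/1Ld/1B | 0r 0w}

issued = [0, 1, 6]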